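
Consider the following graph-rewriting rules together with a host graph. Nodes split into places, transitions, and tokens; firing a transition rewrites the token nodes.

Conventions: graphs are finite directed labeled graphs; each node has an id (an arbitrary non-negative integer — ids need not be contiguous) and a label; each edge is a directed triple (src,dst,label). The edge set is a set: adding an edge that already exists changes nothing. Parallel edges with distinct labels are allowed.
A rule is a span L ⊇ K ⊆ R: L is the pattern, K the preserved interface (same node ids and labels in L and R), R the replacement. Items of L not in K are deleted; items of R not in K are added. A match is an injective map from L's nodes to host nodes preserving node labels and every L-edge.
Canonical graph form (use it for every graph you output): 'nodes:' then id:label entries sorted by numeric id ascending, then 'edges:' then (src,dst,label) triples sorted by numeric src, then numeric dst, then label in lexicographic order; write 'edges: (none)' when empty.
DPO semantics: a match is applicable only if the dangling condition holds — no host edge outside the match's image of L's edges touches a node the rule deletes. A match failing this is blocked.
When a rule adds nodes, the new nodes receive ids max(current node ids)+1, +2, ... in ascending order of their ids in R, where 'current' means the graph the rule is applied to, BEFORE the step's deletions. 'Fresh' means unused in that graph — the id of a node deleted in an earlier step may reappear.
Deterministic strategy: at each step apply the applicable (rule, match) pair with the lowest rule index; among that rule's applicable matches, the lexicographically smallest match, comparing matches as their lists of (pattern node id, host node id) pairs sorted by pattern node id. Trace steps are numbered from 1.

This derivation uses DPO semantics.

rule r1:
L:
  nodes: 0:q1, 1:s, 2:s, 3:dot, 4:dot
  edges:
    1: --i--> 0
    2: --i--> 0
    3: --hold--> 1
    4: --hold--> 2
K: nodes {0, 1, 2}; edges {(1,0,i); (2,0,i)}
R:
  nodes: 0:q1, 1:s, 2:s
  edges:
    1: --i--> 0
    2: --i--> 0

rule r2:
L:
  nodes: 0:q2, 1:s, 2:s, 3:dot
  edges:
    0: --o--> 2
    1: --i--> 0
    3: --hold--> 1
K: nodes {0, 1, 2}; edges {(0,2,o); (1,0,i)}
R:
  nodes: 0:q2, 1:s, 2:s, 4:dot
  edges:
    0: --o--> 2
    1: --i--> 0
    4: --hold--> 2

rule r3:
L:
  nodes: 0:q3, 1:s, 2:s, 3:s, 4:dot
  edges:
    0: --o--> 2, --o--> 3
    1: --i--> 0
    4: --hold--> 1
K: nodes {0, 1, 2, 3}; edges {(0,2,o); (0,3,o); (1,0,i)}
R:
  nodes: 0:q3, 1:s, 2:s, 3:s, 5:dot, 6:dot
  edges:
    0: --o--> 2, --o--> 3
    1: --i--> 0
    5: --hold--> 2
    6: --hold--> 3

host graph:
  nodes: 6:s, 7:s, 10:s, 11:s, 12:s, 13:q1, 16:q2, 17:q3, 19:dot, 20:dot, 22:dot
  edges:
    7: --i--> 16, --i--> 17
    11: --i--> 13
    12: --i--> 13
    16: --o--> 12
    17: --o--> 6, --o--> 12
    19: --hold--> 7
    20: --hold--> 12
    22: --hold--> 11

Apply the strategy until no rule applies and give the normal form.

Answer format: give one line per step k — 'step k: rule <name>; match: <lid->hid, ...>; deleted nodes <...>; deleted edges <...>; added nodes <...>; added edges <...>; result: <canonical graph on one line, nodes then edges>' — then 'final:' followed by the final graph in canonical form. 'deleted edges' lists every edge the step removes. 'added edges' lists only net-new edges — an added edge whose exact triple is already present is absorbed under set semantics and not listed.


step 1: rule r1; match: 0->13, 1->11, 2->12, 3->22, 4->20; deleted nodes 20, 22; deleted edges (20,12,hold); (22,11,hold); added nodes (none); added edges (none); result: nodes: 6:s, 7:s, 10:s, 11:s, 12:s, 13:q1, 16:q2, 17:q3, 19:dot edges: (7,16,i); (7,17,i); (11,13,i); (12,13,i); (16,12,o); (17,6,o); (17,12,o); (19,7,hold)
step 2: rule r2; match: 0->16, 1->7, 2->12, 3->19; deleted nodes 19; deleted edges (19,7,hold); added nodes 20; added edges (20,12,hold); result: nodes: 6:s, 7:s, 10:s, 11:s, 12:s, 13:q1, 16:q2, 17:q3, 20:dot edges: (7,16,i); (7,17,i); (11,13,i); (12,13,i); (16,12,o); (17,6,o); (17,12,o); (20,12,hold)
final:
nodes: 6:s, 7:s, 10:s, 11:s, 12:s, 13:q1, 16:q2, 17:q3, 20:dot
edges: (7,16,i); (7,17,i); (11,13,i); (12,13,i); (16,12,o); (17,6,o); (17,12,o); (20,12,hold)


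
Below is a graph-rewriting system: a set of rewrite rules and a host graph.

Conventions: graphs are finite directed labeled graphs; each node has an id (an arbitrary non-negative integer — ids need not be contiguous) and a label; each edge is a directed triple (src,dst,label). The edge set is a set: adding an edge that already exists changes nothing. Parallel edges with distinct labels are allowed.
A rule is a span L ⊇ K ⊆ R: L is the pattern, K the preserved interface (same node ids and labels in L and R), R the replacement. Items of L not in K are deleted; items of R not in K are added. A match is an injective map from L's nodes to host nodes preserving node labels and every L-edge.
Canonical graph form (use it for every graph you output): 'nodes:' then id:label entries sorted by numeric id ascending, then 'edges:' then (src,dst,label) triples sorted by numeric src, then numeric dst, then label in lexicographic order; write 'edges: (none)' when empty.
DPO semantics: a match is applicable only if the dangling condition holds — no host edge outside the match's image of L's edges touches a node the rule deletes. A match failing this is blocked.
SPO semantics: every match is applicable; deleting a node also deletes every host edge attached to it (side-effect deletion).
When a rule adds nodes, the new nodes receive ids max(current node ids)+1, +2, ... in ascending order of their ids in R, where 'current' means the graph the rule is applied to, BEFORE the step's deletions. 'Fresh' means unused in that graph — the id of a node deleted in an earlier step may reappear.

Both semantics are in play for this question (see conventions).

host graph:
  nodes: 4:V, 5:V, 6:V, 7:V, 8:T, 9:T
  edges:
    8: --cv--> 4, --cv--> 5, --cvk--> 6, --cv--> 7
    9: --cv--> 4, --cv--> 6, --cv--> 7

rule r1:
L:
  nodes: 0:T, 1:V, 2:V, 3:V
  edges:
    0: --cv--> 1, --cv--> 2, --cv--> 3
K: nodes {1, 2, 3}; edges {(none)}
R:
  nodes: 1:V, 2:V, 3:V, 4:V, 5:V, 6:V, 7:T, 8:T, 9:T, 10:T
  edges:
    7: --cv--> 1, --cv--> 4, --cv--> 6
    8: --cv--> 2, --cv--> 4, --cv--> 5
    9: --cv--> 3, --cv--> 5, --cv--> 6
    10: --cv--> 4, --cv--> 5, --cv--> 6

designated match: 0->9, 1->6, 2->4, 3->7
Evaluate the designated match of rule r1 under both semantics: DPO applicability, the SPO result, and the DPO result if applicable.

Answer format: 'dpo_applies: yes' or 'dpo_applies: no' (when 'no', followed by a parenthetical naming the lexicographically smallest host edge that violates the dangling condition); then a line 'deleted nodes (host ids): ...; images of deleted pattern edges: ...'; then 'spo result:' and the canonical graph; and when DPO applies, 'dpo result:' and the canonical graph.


dpo_applies: yes
deleted nodes (host ids): 9; images of deleted pattern edges: (9,4,cv); (9,6,cv); (9,7,cv)
spo result:
nodes: 4:V, 5:V, 6:V, 7:V, 8:T, 10:V, 11:V, 12:V, 13:T, 14:T, 15:T, 16:T
edges: (8,4,cv); (8,5,cv); (8,6,cvk); (8,7,cv); (13,6,cv); (13,10,cv); (13,12,cv); (14,4,cv); (14,10,cv); (14,11,cv); (15,7,cv); (15,11,cv); (15,12,cv); (16,10,cv); (16,11,cv); (16,12,cv)
dpo result:
nodes: 4:V, 5:V, 6:V, 7:V, 8:T, 10:V, 11:V, 12:V, 13:T, 14:T, 15:T, 16:T
edges: (8,4,cv); (8,5,cv); (8,6,cvk); (8,7,cv); (13,6,cv); (13,10,cv); (13,12,cv); (14,4,cv); (14,10,cv); (14,11,cv); (15,7,cv); (15,11,cv); (15,12,cv); (16,10,cv); (16,11,cv); (16,12,cv)


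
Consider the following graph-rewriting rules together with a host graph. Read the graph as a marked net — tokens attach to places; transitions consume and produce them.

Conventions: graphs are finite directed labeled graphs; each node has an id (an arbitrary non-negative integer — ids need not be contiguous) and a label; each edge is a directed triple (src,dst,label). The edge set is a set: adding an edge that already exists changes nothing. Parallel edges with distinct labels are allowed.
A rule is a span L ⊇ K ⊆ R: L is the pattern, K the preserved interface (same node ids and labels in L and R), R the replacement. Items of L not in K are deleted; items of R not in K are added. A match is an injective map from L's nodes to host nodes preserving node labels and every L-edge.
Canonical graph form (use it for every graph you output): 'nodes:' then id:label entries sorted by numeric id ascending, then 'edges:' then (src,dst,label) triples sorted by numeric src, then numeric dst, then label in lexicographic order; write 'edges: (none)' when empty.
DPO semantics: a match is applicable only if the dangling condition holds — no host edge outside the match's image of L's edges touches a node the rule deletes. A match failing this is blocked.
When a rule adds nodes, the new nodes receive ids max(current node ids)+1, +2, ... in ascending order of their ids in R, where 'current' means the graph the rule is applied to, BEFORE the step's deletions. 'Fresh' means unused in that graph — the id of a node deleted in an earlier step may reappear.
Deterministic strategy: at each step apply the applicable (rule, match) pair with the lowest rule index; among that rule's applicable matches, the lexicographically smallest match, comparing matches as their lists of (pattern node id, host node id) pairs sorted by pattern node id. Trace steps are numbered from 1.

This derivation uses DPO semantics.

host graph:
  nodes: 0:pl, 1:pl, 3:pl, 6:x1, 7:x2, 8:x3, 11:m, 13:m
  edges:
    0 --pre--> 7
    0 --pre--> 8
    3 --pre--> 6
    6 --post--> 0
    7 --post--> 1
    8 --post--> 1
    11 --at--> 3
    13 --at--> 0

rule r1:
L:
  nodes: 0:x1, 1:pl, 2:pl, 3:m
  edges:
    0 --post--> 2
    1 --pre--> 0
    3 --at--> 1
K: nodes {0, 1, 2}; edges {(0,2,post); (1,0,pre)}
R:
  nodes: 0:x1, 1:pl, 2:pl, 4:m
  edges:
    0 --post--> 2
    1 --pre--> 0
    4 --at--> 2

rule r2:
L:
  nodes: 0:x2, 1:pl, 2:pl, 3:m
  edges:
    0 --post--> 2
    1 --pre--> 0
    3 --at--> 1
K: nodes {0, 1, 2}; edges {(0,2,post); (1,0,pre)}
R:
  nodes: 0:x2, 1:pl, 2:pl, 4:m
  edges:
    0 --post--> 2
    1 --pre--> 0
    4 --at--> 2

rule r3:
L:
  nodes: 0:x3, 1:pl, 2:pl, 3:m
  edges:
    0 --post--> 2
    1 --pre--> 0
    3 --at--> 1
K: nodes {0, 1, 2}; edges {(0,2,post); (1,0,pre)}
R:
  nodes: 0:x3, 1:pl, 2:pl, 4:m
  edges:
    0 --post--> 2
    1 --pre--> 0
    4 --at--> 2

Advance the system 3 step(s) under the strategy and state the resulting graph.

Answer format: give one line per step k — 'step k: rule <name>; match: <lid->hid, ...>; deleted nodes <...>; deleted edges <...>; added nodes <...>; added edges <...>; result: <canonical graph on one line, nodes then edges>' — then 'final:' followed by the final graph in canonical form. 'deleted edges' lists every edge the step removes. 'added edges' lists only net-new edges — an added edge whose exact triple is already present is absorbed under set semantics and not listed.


step 1: rule r1; match: 0->6, 1->3, 2->0, 3->11; deleted nodes 11; deleted edges (11,3,at); added nodes 14; added edges (14,0,at); result: nodes: 0:pl, 1:pl, 3:pl, 6:x1, 7:x2, 8:x3, 13:m, 14:m edges: (0,7,pre); (0,8,pre); (3,6,pre); (6,0,post); (7,1,post); (8,1,post); (13,0,at); (14,0,at)
step 2: rule r2; match: 0->7, 1->0, 2->1, 3->13; deleted nodes 13; deleted edges (13,0,at); added nodes 15; added edges (15,1,at); result: nodes: 0:pl, 1:pl, 3:pl, 6:x1, 7:x2, 8:x3, 14:m, 15:m edges: (0,7,pre); (0,8,pre); (3,6,pre); (6,0,post); (7,1,post); (8,1,post); (14,0,at); (15,1,at)
step 3: rule r2; match: 0->7, 1->0, 2->1, 3->14; deleted nodes 14; deleted edges (14,0,at); added nodes 16; added edges (16,1,at); result: nodes: 0:pl, 1:pl, 3:pl, 6:x1, 7:x2, 8:x3, 15:m, 16:m edges: (0,7,pre); (0,8,pre); (3,6,pre); (6,0,post); (7,1,post); (8,1,post); (15,1,at); (16,1,at)
final:
nodes: 0:pl, 1:pl, 3:pl, 6:x1, 7:x2, 8:x3, 15:m, 16:m
edges: (0,7,pre); (0,8,pre); (3,6,pre); (6,0,post); (7,1,post); (8,1,post); (15,1,at); (16,1,at)


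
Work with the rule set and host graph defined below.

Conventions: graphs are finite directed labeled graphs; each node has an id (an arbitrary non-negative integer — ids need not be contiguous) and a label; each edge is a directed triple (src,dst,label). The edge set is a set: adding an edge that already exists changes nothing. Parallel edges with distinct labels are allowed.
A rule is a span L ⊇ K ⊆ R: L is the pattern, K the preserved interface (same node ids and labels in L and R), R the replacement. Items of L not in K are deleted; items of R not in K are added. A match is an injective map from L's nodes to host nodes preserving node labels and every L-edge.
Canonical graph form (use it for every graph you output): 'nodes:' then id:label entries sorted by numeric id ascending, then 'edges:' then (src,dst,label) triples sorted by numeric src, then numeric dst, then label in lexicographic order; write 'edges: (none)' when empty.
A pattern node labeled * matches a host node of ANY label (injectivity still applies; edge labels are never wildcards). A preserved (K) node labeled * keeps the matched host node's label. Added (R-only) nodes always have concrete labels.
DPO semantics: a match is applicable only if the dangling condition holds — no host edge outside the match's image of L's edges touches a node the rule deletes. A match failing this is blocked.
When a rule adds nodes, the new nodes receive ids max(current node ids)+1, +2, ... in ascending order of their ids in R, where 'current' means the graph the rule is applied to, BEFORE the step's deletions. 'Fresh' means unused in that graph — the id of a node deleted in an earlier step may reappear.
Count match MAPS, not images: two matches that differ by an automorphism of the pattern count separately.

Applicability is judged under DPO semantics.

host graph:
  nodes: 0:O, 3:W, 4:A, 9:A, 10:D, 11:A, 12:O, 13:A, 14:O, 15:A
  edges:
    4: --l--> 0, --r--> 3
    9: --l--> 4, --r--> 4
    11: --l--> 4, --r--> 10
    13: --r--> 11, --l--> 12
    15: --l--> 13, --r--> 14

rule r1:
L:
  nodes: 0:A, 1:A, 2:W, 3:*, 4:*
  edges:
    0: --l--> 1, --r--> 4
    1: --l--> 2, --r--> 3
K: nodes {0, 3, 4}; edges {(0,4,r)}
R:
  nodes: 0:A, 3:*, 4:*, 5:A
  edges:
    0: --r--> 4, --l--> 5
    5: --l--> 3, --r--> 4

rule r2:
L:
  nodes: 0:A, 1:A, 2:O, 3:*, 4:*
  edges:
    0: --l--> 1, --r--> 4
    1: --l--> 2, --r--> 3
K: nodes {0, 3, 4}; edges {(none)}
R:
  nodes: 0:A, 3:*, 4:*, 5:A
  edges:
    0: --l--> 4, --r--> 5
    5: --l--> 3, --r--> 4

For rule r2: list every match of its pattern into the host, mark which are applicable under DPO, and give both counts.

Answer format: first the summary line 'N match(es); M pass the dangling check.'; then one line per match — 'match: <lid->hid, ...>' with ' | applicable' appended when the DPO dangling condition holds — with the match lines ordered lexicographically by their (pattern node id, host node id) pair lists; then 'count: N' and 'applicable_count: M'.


2 match(es); 1 pass the dangling check.
match: 0->11, 1->4, 2->0, 3->3, 4->10
match: 0->15, 1->13, 2->12, 3->11, 4->14 | applicable
count: 2
applicable_count: 1


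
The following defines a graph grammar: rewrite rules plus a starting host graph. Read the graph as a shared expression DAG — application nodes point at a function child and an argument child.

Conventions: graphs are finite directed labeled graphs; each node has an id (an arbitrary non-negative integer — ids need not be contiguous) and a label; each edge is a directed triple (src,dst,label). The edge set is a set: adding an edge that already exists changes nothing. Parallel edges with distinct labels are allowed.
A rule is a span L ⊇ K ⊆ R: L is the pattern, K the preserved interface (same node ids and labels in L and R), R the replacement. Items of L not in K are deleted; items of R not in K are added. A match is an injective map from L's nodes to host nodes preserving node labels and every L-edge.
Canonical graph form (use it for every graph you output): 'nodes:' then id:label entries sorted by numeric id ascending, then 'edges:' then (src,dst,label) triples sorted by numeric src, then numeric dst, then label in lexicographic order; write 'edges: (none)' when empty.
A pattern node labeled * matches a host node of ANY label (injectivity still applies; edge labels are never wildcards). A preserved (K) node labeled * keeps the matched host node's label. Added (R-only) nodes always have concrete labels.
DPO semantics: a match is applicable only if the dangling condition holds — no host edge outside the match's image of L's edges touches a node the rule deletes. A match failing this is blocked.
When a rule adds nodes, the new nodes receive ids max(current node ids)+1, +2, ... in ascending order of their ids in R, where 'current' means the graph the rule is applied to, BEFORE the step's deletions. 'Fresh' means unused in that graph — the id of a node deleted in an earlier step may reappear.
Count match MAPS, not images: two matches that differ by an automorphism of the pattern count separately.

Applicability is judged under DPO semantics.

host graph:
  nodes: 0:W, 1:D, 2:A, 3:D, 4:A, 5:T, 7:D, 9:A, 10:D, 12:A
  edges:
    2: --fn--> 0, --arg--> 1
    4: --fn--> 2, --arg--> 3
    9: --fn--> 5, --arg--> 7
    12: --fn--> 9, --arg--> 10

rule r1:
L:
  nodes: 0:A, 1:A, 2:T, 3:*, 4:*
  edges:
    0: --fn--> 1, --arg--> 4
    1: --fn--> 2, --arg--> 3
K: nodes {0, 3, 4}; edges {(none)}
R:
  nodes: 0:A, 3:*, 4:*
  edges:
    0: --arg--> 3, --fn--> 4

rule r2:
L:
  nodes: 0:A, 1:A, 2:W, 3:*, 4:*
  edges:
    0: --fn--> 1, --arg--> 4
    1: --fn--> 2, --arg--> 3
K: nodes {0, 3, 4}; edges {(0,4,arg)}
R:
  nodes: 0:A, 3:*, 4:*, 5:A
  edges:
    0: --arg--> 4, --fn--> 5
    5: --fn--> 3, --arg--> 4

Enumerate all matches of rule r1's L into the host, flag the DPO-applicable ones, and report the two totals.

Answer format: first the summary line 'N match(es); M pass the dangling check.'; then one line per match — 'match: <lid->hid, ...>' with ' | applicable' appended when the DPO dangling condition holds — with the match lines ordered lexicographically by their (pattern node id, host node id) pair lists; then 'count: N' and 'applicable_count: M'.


1 match(es); 1 pass the dangling check.
match: 0->12, 1->9, 2->5, 3->7, 4->10 | applicable
count: 1
applicable_count: 1


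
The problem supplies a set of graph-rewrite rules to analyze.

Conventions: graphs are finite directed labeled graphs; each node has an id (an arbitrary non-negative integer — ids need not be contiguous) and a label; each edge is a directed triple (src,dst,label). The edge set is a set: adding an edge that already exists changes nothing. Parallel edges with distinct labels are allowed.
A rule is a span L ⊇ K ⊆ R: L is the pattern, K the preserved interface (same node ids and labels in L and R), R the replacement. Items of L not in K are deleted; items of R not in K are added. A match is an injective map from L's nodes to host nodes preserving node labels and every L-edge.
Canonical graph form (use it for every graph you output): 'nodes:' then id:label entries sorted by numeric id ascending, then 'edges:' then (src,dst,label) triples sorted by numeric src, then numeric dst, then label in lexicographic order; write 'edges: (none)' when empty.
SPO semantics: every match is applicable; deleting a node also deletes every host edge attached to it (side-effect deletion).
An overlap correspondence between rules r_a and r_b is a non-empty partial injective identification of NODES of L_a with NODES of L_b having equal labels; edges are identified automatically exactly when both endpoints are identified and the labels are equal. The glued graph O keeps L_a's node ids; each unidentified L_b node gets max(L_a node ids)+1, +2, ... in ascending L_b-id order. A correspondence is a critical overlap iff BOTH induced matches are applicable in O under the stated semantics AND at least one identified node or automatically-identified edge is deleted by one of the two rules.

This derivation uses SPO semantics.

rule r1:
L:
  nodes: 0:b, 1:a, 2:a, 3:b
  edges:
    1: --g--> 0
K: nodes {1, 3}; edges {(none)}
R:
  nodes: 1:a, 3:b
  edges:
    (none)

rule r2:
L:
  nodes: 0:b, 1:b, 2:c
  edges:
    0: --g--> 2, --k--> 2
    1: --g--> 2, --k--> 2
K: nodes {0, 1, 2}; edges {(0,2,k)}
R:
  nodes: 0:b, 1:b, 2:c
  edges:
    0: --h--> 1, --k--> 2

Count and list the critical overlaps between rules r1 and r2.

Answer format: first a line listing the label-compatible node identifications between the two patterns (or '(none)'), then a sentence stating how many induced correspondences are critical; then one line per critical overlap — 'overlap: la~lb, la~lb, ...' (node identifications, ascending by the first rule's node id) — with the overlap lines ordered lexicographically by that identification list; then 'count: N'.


label-compatible node identifications between L(r1) and L(r2): 0~0, 0~1, 3~0, 3~1
4 of the induced correspondences are critical overlaps of r1 and r2.
overlap: 0~0
overlap: 0~0, 3~1
overlap: 0~1
overlap: 0~1, 3~0
count: 4


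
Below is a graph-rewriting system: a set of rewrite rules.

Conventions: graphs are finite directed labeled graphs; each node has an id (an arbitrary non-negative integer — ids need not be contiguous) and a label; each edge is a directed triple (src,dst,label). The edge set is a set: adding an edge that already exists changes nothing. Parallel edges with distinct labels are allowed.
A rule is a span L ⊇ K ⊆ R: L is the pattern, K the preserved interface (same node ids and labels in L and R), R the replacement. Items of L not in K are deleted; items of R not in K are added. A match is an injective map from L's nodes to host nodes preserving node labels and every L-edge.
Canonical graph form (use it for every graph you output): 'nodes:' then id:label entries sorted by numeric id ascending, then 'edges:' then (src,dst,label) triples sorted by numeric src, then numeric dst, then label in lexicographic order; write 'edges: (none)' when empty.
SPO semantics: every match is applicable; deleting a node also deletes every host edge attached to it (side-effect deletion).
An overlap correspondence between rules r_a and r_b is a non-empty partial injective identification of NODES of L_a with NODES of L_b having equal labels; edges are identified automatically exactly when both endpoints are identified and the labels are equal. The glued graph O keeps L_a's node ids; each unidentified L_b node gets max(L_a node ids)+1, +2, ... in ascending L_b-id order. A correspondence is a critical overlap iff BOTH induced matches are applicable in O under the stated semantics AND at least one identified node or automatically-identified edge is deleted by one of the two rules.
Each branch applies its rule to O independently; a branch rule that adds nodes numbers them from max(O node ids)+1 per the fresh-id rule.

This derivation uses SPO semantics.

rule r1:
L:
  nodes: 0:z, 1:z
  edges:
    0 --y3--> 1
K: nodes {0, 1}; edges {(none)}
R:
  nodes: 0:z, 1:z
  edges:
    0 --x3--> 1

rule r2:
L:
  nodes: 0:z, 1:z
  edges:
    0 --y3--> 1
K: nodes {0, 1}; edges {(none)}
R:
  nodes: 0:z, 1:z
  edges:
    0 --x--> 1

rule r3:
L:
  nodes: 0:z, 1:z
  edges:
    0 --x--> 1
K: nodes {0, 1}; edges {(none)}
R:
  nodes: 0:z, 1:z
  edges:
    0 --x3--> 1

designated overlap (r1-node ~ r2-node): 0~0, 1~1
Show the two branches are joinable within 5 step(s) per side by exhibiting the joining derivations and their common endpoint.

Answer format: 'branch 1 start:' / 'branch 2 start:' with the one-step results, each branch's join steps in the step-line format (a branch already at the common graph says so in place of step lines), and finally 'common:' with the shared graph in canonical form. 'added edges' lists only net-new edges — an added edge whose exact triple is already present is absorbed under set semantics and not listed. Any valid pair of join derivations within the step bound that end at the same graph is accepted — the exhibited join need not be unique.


branch 1 start:
nodes: 0:z, 1:z
edges: (0,1,x3)
branch 2 start:
nodes: 0:z, 1:z
edges: (0,1,x)
branch 1: already at the common graph (0 steps)
branch 2 step 1: rule r3; match: 0->0, 1->1; deleted nodes (none); deleted edges (0,1,x); added nodes (none); added edges (0,1,x3); result: nodes: 0:z, 1:z edges: (0,1,x3)
common:
nodes: 0:z, 1:z
edges: (0,1,x3)


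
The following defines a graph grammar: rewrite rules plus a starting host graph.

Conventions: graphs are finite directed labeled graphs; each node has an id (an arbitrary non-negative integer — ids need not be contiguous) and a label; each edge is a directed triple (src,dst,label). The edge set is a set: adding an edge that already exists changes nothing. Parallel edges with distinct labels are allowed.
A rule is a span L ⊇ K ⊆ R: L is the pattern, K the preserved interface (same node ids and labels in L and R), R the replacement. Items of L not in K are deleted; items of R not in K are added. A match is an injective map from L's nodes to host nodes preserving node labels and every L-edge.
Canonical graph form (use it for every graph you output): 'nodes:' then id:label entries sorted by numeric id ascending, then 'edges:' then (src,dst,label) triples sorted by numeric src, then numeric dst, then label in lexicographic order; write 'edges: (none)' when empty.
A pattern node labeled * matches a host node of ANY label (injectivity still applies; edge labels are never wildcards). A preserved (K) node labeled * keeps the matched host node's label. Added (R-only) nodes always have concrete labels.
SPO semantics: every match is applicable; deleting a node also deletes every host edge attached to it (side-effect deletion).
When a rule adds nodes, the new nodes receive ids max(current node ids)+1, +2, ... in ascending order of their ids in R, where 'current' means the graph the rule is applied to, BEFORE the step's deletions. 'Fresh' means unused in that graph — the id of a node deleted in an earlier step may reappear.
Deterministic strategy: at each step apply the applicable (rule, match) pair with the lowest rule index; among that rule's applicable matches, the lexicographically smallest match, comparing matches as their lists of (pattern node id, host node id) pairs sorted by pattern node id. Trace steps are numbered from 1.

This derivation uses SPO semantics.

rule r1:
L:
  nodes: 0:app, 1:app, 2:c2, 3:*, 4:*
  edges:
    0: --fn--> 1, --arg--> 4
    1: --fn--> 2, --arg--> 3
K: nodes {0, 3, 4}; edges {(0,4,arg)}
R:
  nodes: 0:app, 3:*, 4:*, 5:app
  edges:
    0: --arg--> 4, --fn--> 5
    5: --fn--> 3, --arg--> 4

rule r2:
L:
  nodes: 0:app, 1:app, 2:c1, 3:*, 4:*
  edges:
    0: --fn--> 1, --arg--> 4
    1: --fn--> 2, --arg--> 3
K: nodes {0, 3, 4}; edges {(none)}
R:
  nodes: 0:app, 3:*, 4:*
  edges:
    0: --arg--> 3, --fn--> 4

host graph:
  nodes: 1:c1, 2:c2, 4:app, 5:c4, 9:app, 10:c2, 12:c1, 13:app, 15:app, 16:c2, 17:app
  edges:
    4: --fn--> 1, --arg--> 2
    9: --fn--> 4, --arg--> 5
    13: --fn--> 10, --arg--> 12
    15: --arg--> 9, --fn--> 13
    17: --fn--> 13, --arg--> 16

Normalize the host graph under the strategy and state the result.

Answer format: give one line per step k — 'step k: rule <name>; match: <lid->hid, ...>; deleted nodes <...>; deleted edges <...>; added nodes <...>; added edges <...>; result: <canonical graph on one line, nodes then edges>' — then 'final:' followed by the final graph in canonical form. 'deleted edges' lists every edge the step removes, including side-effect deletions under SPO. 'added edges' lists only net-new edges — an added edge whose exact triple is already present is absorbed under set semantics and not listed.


step 1: rule r1; match: 0->15, 1->13, 2->10, 3->12, 4->9; deleted nodes 10, 13; deleted edges (13,10,fn); (13,12,arg); (15,13,fn); (17,13,fn); added nodes 18; added edges (15,18,fn); (18,9,arg); (18,12,fn); result: nodes: 1:c1, 2:c2, 4:app, 5:c4, 9:app, 12:c1, 15:app, 16:c2, 17:app, 18:app edges: (4,1,fn); (4,2,arg); (9,4,fn); (9,5,arg); (15,9,arg); (15,18,fn); (17,16,arg); (18,9,arg); (18,12,fn)
step 2: rule r2; match: 0->9, 1->4, 2->1, 3->2, 4->5; deleted nodes 1, 4; deleted edges (4,1,fn); (4,2,arg); (9,4,fn); (9,5,arg); added nodes (none); added edges (9,2,arg); (9,5,fn); result: nodes: 2:c2, 5:c4, 9:app, 12:c1, 15:app, 16:c2, 17:app, 18:app edges: (9,2,arg); (9,5,fn); (15,9,arg); (15,18,fn); (17,16,arg); (18,9,arg); (18,12,fn)
final:
nodes: 2:c2, 5:c4, 9:app, 12:c1, 15:app, 16:c2, 17:app, 18:app
edges: (9,2,arg); (9,5,fn); (15,9,arg); (15,18,fn); (17,16,arg); (18,9,arg); (18,12,fn)


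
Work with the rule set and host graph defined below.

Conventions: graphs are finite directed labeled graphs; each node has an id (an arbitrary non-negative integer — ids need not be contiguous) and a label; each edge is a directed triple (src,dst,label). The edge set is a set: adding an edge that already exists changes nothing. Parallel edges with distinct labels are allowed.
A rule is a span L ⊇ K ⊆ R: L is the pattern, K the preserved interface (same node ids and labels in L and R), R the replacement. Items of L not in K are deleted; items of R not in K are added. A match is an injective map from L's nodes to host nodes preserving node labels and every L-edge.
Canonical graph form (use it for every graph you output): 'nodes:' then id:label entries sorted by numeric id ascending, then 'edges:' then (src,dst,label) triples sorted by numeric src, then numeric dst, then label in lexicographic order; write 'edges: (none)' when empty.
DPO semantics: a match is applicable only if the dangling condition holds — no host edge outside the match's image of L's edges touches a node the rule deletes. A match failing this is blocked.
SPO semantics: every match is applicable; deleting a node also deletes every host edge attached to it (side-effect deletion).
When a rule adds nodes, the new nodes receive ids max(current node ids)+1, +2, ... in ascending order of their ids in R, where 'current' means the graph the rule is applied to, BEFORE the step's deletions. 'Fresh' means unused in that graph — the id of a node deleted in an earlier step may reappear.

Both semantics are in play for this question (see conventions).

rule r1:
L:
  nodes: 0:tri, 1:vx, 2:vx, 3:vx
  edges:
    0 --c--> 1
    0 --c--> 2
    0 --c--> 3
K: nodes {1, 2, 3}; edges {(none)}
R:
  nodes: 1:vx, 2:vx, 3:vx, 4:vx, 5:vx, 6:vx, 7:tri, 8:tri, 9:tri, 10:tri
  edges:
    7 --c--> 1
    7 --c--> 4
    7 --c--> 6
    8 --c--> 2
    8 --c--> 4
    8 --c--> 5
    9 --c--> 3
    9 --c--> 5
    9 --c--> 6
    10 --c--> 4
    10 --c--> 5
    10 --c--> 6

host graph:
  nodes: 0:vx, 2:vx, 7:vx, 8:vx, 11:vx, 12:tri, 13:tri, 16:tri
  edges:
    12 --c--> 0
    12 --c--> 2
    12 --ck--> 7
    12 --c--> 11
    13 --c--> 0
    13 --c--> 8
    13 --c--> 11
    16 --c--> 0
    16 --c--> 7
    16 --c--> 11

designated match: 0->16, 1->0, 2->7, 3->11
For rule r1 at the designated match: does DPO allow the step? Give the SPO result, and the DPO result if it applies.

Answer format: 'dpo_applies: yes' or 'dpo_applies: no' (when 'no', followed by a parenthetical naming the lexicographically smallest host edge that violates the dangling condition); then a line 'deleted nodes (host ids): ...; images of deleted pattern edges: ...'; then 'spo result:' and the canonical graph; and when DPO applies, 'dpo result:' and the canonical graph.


dpo_applies: yes
deleted nodes (host ids): 16; images of deleted pattern edges: (16,0,c); (16,7,c); (16,11,c)
spo result:
nodes: 0:vx, 2:vx, 7:vx, 8:vx, 11:vx, 12:tri, 13:tri, 17:vx, 18:vx, 19:vx, 20:tri, 21:tri, 22:tri, 23:tri
edges: (12,0,c); (12,2,c); (12,7,ck); (12,11,c); (13,0,c); (13,8,c); (13,11,c); (20,0,c); (20,17,c); (20,19,c); (21,7,c); (21,17,c); (21,18,c); (22,11,c); (22,18,c); (22,19,c); (23,17,c); (23,18,c); (23,19,c)
dpo result:
nodes: 0:vx, 2:vx, 7:vx, 8:vx, 11:vx, 12:tri, 13:tri, 17:vx, 18:vx, 19:vx, 20:tri, 21:tri, 22:tri, 23:tri
edges: (12,0,c); (12,2,c); (12,7,ck); (12,11,c); (13,0,c); (13,8,c); (13,11,c); (20,0,c); (20,17,c); (20,19,c); (21,7,c); (21,17,c); (21,18,c); (22,11,c); (22,18,c); (22,19,c); (23,17,c); (23,18,c); (23,19,c)


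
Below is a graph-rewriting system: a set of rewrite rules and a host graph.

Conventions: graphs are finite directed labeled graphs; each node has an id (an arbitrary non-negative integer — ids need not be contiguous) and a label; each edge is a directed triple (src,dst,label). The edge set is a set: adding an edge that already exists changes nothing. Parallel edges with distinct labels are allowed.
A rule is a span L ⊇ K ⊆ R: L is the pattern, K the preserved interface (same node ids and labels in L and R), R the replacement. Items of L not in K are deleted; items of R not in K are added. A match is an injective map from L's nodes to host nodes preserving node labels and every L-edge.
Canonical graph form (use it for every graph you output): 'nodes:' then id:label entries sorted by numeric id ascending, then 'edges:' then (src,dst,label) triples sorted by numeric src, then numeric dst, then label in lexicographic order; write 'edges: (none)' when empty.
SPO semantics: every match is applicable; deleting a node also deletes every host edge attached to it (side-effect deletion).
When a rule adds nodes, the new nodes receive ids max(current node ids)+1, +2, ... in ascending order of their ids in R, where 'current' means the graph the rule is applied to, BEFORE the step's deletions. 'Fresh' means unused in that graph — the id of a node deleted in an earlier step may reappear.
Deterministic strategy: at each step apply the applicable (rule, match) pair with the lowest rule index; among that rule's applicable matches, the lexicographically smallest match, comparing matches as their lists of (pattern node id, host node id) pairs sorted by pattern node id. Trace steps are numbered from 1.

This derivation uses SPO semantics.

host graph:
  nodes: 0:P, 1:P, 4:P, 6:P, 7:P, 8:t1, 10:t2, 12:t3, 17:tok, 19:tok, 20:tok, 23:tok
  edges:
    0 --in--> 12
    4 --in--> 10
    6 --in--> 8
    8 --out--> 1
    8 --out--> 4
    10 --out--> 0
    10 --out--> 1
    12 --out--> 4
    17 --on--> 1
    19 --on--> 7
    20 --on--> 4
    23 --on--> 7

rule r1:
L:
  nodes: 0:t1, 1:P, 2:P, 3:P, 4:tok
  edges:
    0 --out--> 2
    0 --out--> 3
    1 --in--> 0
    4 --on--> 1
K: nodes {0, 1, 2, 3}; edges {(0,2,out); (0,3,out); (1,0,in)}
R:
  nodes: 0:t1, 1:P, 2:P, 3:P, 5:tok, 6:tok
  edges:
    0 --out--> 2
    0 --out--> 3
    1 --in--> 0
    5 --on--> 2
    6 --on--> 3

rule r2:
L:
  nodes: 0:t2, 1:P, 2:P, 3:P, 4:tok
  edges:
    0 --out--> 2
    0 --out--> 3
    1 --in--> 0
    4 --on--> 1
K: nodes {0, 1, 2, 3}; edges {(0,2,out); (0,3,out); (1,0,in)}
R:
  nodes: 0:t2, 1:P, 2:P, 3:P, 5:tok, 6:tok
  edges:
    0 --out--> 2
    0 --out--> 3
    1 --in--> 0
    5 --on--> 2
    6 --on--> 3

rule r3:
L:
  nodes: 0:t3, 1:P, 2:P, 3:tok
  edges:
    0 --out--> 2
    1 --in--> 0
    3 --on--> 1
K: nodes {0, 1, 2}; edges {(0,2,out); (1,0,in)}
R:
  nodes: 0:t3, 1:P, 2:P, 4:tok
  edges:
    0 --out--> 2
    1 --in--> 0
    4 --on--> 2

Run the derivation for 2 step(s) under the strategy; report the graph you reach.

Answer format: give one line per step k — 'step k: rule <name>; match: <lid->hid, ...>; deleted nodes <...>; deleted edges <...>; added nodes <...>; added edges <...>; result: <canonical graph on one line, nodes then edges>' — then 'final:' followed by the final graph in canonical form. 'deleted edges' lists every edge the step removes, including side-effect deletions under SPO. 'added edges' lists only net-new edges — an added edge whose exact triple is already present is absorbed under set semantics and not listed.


step 1: rule r2; match: 0->10, 1->4, 2->0, 3->1, 4->20; deleted nodes 20; deleted edges (20,4,on); added nodes 24, 25; added edges (24,0,on); (25,1,on); result: nodes: 0:P, 1:P, 4:P, 6:P, 7:P, 8:t1, 10:t2, 12:t3, 17:tok, 19:tok, 23:tok, 24:tok, 25:tok edges: (0,12,in); (4,10,in); (6,8,in); (8,1,out); (8,4,out); (10,0,out); (10,1,out); (12,4,out); (17,1,on); (19,7,on); (23,7,on); (24,0,on); (25,1,on)
step 2: rule r3; match: 0->12, 1->0, 2->4, 3->24; deleted nodes 24; deleted edges (24,0,on); added nodes 26; added edges (26,4,on); result: nodes: 0:P, 1:P, 4:P, 6:P, 7:P, 8:t1, 10:t2, 12:t3, 17:tok, 19:tok, 23:tok, 25:tok, 26:tok edges: (0,12,in); (4,10,in); (6,8,in); (8,1,out); (8,4,out); (10,0,out); (10,1,out); (12,4,out); (17,1,on); (19,7,on); (23,7,on); (25,1,on); (26,4,on)
final:
nodes: 0:P, 1:P, 4:P, 6:P, 7:P, 8:t1, 10:t2, 12:t3, 17:tok, 19:tok, 23:tok, 25:tok, 26:tok
edges: (0,12,in); (4,10,in); (6,8,in); (8,1,out); (8,4,out); (10,0,out); (10,1,out); (12,4,out); (17,1,on); (19,7,on); (23,7,on); (25,1,on); (26,4,on)


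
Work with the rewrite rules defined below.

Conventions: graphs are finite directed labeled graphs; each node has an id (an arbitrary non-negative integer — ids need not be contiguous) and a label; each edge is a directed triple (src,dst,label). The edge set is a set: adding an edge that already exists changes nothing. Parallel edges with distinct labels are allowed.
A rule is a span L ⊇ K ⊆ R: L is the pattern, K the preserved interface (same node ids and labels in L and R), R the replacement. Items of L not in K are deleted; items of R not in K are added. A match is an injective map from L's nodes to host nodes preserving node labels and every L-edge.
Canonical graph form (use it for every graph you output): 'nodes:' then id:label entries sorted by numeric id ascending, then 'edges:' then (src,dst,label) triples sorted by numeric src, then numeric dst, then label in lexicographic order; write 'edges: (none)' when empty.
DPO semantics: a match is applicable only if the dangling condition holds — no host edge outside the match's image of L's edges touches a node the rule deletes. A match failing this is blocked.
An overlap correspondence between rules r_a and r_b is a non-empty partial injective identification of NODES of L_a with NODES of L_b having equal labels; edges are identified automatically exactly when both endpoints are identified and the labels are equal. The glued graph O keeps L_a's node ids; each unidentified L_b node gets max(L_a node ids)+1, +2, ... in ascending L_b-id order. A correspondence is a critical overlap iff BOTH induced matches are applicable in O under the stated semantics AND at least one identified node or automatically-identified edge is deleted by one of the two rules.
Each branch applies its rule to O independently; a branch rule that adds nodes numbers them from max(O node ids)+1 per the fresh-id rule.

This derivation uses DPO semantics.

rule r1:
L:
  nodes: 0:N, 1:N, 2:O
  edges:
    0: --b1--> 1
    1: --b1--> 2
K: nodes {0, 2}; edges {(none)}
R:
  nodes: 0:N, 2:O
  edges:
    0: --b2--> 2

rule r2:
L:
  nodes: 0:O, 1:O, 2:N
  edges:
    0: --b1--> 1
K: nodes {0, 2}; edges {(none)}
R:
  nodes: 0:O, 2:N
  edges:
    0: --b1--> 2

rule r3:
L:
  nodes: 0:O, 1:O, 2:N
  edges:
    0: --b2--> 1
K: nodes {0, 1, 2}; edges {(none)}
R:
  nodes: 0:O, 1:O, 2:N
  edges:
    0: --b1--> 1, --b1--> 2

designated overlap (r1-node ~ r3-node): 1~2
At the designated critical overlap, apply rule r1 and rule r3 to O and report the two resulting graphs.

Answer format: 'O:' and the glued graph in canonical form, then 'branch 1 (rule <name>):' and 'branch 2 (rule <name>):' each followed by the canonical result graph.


O:
nodes: 0:N, 1:N, 2:O, 3:O, 4:O
edges: (0,1,b1); (1,2,b1); (3,4,b2)
branch 1 (rule r1):
nodes: 0:N, 2:O, 3:O, 4:O
edges: (0,2,b2); (3,4,b2)
branch 2 (rule r3):
nodes: 0:N, 1:N, 2:O, 3:O, 4:O
edges: (0,1,b1); (1,2,b1); (3,1,b1); (3,4,b1)


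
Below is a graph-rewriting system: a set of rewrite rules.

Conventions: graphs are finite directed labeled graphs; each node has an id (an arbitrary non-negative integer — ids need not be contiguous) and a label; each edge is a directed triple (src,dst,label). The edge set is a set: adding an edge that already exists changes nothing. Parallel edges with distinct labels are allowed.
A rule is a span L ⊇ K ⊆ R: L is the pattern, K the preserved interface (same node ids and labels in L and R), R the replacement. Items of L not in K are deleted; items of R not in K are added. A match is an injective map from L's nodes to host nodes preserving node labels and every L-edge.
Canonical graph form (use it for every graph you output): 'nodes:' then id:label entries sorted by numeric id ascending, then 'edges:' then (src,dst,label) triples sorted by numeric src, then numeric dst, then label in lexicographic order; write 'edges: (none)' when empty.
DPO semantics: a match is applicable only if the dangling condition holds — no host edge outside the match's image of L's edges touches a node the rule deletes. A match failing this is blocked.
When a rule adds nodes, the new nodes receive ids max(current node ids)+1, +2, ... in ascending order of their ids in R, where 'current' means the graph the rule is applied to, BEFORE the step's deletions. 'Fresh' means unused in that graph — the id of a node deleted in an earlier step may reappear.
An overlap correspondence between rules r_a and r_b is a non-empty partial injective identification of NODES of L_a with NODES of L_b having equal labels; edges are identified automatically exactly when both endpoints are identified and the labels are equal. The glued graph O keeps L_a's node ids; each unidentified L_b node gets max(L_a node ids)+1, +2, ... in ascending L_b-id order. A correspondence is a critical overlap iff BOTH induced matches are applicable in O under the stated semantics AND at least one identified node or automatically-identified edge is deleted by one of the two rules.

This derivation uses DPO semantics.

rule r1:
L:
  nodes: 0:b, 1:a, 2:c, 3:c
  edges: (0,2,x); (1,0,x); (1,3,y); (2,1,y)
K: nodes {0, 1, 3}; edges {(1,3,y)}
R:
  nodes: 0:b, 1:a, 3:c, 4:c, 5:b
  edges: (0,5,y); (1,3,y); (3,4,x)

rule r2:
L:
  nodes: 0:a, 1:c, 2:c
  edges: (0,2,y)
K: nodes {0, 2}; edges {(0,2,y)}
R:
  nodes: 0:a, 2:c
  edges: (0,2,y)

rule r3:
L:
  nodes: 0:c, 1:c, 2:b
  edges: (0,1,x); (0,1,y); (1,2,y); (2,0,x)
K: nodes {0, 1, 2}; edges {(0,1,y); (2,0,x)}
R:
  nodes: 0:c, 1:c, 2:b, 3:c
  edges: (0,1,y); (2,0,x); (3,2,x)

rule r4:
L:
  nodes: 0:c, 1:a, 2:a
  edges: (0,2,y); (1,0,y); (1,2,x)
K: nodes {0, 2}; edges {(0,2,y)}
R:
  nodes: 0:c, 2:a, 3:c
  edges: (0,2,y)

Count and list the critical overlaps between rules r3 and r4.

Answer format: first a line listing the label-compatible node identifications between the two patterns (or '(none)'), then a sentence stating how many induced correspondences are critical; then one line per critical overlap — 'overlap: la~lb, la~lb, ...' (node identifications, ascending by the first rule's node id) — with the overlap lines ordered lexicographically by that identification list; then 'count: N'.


label-compatible node identifications between L(r3) and L(r4): 0~0, 1~0
0 of the induced correspondences are critical overlaps of r3 and r4.
count: 0
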